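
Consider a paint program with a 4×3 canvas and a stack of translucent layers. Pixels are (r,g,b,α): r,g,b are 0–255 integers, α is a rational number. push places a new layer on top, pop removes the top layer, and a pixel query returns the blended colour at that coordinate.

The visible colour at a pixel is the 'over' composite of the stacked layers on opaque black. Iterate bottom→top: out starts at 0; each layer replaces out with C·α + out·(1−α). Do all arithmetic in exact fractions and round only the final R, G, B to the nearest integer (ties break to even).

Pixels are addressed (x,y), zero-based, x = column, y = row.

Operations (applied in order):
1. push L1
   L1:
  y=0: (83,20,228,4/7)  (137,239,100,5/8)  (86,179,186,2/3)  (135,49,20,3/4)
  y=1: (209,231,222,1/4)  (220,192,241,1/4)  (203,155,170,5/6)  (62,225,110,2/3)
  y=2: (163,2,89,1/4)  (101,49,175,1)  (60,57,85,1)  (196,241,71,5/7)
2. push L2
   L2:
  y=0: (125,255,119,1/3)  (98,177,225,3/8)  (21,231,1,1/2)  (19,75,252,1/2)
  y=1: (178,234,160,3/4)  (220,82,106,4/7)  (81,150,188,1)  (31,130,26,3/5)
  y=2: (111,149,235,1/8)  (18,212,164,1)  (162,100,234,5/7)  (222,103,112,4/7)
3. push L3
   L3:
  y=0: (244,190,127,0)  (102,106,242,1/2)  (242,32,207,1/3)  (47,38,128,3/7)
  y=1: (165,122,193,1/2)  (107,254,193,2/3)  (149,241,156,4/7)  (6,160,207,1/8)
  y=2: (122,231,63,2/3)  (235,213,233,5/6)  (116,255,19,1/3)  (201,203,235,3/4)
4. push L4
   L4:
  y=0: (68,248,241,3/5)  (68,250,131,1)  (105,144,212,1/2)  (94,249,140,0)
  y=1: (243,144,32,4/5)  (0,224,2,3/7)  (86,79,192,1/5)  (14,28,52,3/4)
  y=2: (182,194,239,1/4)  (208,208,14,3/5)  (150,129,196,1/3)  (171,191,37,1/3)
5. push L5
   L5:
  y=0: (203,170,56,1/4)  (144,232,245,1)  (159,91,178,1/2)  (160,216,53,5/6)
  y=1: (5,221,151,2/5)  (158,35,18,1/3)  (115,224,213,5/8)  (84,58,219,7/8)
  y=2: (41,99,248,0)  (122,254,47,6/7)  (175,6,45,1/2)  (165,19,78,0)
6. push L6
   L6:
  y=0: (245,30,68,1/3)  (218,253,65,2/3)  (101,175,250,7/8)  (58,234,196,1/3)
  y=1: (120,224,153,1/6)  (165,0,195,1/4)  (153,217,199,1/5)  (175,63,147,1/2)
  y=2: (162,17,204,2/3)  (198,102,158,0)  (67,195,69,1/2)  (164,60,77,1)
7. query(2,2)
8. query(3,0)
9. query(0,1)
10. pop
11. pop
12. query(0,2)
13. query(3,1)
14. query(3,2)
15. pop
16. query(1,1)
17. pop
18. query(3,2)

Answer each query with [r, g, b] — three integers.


(2,2) stack=L1,L2,L3,L4,L5,L6; from [0,0,0]:
after L1 α=1: [60, 57, 85]
after L2 α=5/7: [930/7, 614/7, 1340/7]
after L3 α=1/3: [2672/21, 3013/21, 2813/21]
after L4 α=1/3: [8494/63, 8735/63, 9742/63]
after L5 α=1/2: [19519/126, 9113/126, 12577/126]
after L6 α=1/2: [27961/252, 33683/252, 21271/252]
= [111, 134, 84]

(3,0) stack=L1,L2,L3,L4,L5,L6; from [0,0,0]:
+L1 (α=3/4) → [405/4, 147/4, 15]
+L2 (α=1/2) → [481/8, 447/8, 267/2]
+L3 (α=3/7) → [109/2, 675/14, 918/7]
+L4 (α=0) → [109/2, 675/14, 918/7]
+L5 (α=5/6) → [1709/12, 5265/28, 2773/42]
+L6 (α=1/3) → [2057/18, 2847/14, 6889/63]
→ [114, 203, 109]

(0,1) stack=L1,L2,L3,L4,L5,L6; from [0,0,0]:
after L1 α=1/4: [209/4, 231/4, 111/2]
after L2 α=3/4: [2345/16, 3039/16, 1071/8]
after L3 α=1/2: [4985/32, 4991/32, 2615/16]
after L4 α=4/5: [36089/160, 23423/160, 4663/80]
after L5 α=2/5: [109867/800, 140989/800, 38149/400]
after L6 α=1/6: [129067/960, 58943/320, 50389/480]
rounded: [134, 184, 105]

at x=0,y=2 over L1,L2,L3,L4:
after L1 α=1/4: [163/4, 1/2, 89/4]
after L2 α=1/8: [1585/32, 305/16, 1563/32]
after L3 α=2/3: [3131/32, 7697/48, 1865/32]
after L4 α=1/4: [15217/128, 10801/64, 13243/128]
= [119, 169, 103]

query (3,1) [L1,L2,L3,L4] — begin 0,0,0
L1 α=2/3: [124/3, 150, 220/3]
L2 α=3/5: [527/15, 138, 674/15]
L3 α=1/8: [3779/120, 563/4, 7823/120]
L4 α=3/4: [8819/480, 899/16, 26543/480]
→ [18, 56, 55]

at x=3,y=2 over L1,L2,L3,L4:
L1 α=5/7: [140, 1205/7, 355/7]
L2 α=4/7: [1308/7, 6499/49, 4201/49]
L3 α=3/4: [5529/28, 9085/49, 19373/98]
L4 α=1/3: [2641/14, 27529/147, 7062/49]
= [189, 187, 144]

query (1,1) [L1,L2,L3] — begin 0,0,0
after L1 α=1/4: [55, 48, 241/4]
after L2 α=4/7: [1045/7, 472/7, 2419/28]
after L3 α=2/3: [2543/21, 4028/21, 4409/28]
= [121, 192, 157]

(3,2) stack=L1,L2; from [0,0,0]:
after L1 α=5/7: [140, 1205/7, 355/7]
after L2 α=4/7: [1308/7, 6499/49, 4201/49]
rounded: [187, 133, 86]


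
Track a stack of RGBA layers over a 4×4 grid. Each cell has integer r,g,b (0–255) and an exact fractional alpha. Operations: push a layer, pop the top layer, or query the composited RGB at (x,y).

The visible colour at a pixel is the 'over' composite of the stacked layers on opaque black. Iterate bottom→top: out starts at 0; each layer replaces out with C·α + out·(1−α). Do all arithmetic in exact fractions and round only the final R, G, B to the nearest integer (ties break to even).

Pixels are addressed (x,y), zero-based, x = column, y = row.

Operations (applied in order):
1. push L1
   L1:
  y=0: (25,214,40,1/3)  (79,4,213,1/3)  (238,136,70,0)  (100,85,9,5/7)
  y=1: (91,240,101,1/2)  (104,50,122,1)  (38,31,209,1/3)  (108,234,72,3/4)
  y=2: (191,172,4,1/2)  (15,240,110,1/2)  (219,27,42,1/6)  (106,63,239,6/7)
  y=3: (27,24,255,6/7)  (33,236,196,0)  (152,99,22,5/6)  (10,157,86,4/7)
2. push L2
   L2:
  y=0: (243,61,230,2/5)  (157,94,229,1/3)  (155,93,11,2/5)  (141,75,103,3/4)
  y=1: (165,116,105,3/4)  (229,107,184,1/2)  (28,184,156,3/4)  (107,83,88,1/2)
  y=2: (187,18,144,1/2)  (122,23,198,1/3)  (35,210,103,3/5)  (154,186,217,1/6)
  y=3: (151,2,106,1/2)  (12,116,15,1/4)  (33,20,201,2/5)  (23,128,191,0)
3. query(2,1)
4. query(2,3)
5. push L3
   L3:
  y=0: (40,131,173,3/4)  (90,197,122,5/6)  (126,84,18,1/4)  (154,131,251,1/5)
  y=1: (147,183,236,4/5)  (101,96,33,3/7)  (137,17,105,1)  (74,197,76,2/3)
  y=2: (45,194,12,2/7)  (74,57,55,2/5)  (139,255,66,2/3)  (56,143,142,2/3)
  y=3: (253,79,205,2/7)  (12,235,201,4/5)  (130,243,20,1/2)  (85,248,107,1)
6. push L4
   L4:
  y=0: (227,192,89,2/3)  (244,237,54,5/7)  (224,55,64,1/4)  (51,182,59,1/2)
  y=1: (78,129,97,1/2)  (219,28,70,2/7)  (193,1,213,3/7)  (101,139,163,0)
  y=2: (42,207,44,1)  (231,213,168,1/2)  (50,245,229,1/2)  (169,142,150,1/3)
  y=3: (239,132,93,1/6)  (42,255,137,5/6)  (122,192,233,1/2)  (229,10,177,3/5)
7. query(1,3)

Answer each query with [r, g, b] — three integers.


query (2,1) [L1,L2] — begin 0,0,0
+L1 (α=1/3) → [38/3, 31/3, 209/3]
+L2 (α=3/4) → [145/6, 1687/12, 1613/12]
rounded: [24, 141, 134]

query (2,3) [L1,L2] — begin 0,0,0
L1 α=5/6: [380/3, 165/2, 55/3]
L2 α=2/5: [446/5, 115/2, 457/5]
rounded: [89, 58, 91]

query (1,3) [L1,L2,L3,L4] — begin 0,0,0
+L1 (α=0) → [0, 0, 0]
+L2 (α=1/4) → [3, 29, 15/4]
+L3 (α=4/5) → [51/5, 969/5, 3231/20]
+L4 (α=5/6) → [367/10, 1224/5, 16931/120]
rounded: [37, 245, 141]


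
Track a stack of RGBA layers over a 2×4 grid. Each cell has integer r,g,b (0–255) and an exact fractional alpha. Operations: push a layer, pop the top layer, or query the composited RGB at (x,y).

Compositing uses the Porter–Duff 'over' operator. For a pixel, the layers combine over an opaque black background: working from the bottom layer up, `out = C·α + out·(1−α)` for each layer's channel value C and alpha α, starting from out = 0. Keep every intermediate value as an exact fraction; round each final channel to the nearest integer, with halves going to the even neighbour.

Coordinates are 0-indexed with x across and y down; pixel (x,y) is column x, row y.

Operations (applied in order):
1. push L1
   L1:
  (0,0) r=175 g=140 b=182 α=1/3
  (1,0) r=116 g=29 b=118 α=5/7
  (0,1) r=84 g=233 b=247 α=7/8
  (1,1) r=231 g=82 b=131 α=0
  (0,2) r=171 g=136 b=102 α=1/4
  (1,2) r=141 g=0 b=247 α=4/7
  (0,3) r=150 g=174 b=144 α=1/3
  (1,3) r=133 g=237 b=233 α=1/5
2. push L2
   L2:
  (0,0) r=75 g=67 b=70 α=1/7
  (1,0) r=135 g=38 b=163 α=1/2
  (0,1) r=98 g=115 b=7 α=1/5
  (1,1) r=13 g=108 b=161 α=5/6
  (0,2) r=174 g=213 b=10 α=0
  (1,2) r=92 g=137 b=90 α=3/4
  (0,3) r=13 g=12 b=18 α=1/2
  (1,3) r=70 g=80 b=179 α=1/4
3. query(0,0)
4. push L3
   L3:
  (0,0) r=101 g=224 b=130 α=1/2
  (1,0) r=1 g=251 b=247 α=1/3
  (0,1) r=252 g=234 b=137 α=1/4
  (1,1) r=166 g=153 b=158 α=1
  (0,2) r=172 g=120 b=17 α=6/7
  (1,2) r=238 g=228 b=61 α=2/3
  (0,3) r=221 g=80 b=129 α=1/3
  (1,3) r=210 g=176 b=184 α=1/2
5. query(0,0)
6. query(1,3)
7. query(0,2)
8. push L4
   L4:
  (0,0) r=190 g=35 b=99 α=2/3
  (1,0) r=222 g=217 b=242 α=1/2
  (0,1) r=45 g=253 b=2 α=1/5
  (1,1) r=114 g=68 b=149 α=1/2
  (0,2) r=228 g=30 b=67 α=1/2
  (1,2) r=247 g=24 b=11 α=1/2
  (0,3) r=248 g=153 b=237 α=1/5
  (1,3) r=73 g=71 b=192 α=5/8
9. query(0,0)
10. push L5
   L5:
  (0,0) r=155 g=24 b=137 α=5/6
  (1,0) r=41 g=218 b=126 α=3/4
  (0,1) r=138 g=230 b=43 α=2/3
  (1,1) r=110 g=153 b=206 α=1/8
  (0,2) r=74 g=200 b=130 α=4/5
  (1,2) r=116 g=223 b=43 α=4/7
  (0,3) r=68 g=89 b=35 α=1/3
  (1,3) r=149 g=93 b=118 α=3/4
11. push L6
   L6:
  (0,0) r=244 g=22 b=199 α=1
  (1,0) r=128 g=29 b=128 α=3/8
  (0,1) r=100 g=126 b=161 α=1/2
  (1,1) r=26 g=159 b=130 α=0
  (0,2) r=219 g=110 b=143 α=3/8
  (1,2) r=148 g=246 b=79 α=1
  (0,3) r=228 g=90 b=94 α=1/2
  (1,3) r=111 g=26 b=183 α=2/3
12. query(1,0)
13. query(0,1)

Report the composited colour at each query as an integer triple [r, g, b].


at x=0,y=0 over L1,L2:
after L1 α=1/3: [175/3, 140/3, 182/3]
after L2 α=1/7: [425/7, 347/7, 62]
→ [61, 50, 62]

at x=0,y=0 over L1,L2,L3:
L1 α=1/3: [175/3, 140/3, 182/3]
L2 α=1/7: [425/7, 347/7, 62]
L3 α=1/2: [566/7, 1915/14, 96]
→ [81, 137, 96]

at x=1,y=3 over L1,L2,L3:
after L1 α=1/5: [133/5, 237/5, 233/5]
after L2 α=1/4: [749/20, 1111/20, 797/10]
after L3 α=1/2: [4949/40, 4631/40, 2637/20]
→ [124, 116, 132]

query (0,2) [L1,L2,L3] — begin 0,0,0
L1 α=1/4: [171/4, 34, 51/2]
L2 α=0: [171/4, 34, 51/2]
L3 α=6/7: [4299/28, 754/7, 255/14]
= [154, 108, 18]

query (0,0) [L1,L2,L3,L4] — begin 0,0,0
L1 α=1/3: [175/3, 140/3, 182/3]
L2 α=1/7: [425/7, 347/7, 62]
L3 α=1/2: [566/7, 1915/14, 96]
L4 α=2/3: [3226/21, 965/14, 98]
= [154, 69, 98]

(1,0) stack=L1,L2,L3,L4,L5,L6; from [0,0,0]:
after L1 α=5/7: [580/7, 145/7, 590/7]
after L2 α=1/2: [1525/14, 411/14, 1731/14]
after L3 α=1/3: [1532/21, 2168/21, 3460/21]
after L4 α=1/2: [3097/21, 6725/42, 4271/21]
after L5 α=3/4: [1420/21, 34193/168, 12209/84]
after L6 α=3/8: [3791/42, 185581/1344, 93301/672]
→ [90, 138, 139]

query (0,1) [L1,L2,L3,L4,L5,L6] — begin 0,0,0
+L1 (α=7/8) → [147/2, 1631/8, 1729/8]
+L2 (α=1/5) → [392/5, 1861/10, 1743/10]
+L3 (α=1/4) → [609/5, 7923/40, 6599/40]
+L4 (α=1/5) → [2661/25, 10453/50, 6619/50]
+L5 (α=2/3) → [3187/25, 11151/50, 10919/150]
+L6 (α=1/2) → [5687/50, 17451/100, 35069/300]
rounded: [114, 175, 117]


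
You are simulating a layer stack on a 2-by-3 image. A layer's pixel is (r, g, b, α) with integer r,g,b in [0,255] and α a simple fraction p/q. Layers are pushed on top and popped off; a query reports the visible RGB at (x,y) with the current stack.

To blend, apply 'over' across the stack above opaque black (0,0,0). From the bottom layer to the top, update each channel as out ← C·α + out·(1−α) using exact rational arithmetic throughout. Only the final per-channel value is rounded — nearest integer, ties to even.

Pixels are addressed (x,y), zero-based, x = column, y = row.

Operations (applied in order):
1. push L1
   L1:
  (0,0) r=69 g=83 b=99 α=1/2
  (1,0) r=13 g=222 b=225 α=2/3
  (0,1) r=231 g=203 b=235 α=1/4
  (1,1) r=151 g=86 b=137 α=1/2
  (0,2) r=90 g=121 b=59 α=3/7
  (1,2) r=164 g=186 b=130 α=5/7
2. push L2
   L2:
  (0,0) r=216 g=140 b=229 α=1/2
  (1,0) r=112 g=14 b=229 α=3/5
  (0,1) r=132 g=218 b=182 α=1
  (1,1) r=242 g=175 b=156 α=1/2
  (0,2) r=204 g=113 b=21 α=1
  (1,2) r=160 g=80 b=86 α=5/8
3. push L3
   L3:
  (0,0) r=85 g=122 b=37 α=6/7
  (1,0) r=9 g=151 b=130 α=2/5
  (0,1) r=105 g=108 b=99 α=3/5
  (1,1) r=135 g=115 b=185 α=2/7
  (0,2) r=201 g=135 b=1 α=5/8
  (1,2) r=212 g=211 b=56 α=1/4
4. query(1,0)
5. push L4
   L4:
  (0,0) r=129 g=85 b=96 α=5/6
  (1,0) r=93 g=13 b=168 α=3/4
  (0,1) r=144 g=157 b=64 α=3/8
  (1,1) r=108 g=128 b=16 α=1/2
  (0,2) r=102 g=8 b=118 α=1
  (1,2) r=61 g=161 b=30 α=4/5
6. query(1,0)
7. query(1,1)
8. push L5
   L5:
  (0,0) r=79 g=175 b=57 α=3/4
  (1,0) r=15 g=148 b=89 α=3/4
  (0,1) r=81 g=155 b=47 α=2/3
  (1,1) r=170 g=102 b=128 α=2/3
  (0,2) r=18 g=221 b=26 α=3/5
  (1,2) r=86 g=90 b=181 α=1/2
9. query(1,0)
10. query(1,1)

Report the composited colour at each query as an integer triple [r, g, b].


at x=1,y=0 over L1,L2,L3:
L1 α=2/3: [26/3, 148, 150]
L2 α=3/5: [212/3, 338/5, 987/5]
L3 α=2/5: [46, 2524/25, 4261/25]
rounded: [46, 101, 170]

query (1,0) [L1,L2,L3,L4] — begin 0,0,0
after L1 α=2/3: [26/3, 148, 150]
after L2 α=3/5: [212/3, 338/5, 987/5]
after L3 α=2/5: [46, 2524/25, 4261/25]
after L4 α=3/4: [325/4, 3499/100, 16861/100]
rounded: [81, 35, 169]

at x=1,y=1 over L1,L2,L3,L4:
+L1 (α=1/2) → [151/2, 43, 137/2]
+L2 (α=1/2) → [635/4, 109, 449/4]
+L3 (α=2/7) → [4255/28, 775/7, 3725/28]
+L4 (α=1/2) → [7279/56, 1671/14, 4173/56]
rounded: [130, 119, 75]

(1,0) stack=L1,L2,L3,L4,L5; from [0,0,0]:
L1 α=2/3: [26/3, 148, 150]
L2 α=3/5: [212/3, 338/5, 987/5]
L3 α=2/5: [46, 2524/25, 4261/25]
L4 α=3/4: [325/4, 3499/100, 16861/100]
L5 α=3/4: [505/16, 47899/400, 43561/400]
→ [32, 120, 109]

at x=1,y=1 over L1,L2,L3,L4,L5:
after L1 α=1/2: [151/2, 43, 137/2]
after L2 α=1/2: [635/4, 109, 449/4]
after L3 α=2/7: [4255/28, 775/7, 3725/28]
after L4 α=1/2: [7279/56, 1671/14, 4173/56]
after L5 α=2/3: [8773/56, 1509/14, 18509/168]
rounded: [157, 108, 110]


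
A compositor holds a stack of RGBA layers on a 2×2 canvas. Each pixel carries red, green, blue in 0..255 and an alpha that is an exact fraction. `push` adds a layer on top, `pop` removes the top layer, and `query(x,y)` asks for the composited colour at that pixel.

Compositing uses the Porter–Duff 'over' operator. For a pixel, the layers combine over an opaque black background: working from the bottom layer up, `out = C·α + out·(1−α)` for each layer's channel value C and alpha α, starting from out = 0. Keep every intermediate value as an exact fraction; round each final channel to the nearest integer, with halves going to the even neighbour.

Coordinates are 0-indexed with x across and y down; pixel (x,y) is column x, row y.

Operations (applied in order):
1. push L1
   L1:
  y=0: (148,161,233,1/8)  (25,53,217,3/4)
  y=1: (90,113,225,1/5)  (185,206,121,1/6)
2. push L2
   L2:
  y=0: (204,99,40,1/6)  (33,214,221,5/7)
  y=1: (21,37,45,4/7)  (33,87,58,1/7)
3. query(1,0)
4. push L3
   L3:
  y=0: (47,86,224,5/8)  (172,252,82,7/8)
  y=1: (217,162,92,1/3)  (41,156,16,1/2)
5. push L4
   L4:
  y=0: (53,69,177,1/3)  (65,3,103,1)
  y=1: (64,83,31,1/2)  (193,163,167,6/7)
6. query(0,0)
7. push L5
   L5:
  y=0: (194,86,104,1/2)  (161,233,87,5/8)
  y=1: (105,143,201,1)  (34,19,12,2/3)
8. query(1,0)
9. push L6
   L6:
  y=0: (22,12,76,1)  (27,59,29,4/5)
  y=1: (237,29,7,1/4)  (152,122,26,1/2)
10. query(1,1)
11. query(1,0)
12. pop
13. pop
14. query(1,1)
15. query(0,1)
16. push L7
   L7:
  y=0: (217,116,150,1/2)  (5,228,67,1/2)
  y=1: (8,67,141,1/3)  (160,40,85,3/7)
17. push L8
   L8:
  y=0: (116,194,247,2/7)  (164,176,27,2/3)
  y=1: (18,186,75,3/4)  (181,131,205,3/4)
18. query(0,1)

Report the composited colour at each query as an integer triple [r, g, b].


(1,0) stack=L1,L2; from [0,0,0]:
+L1 (α=3/4) → [75/4, 159/4, 651/4]
+L2 (α=5/7) → [405/14, 2299/14, 2861/14]
rounded: [29, 164, 204]

query (0,0) [L1,L2,L3,L4] — begin 0,0,0
L1 α=1/8: [37/2, 161/8, 233/8]
L2 α=1/6: [593/12, 1597/48, 495/16]
L3 α=5/8: [1533/32, 8477/128, 19405/128]
L4 α=1/3: [2381/48, 12893/192, 30733/192]
= [50, 67, 160]

at x=1,y=0 over L1,L2,L3,L4,L5:
+L1 (α=3/4) → [75/4, 159/4, 651/4]
+L2 (α=5/7) → [405/14, 2299/14, 2861/14]
+L3 (α=7/8) → [17261/112, 26995/112, 10897/112]
+L4 (α=1) → [65, 3, 103]
+L5 (α=5/8) → [125, 587/4, 93]
→ [125, 147, 93]

(1,1) stack=L1,L2,L3,L4,L5,L6; from [0,0,0]:
L1 α=1/6: [185/6, 103/3, 121/6]
L2 α=1/7: [218/7, 293/7, 179/7]
L3 α=1/2: [505/14, 1385/14, 291/14]
L4 α=6/7: [16717/98, 15077/98, 14319/98]
L5 α=2/3: [23381/294, 6267/98, 5557/98]
L6 α=1/2: [68069/588, 18223/196, 8105/196]
= [116, 93, 41]

at x=1,y=0 over L1,L2,L3,L4,L5,L6:
after L1 α=3/4: [75/4, 159/4, 651/4]
after L2 α=5/7: [405/14, 2299/14, 2861/14]
after L3 α=7/8: [17261/112, 26995/112, 10897/112]
after L4 α=1: [65, 3, 103]
after L5 α=5/8: [125, 587/4, 93]
after L6 α=4/5: [233/5, 1531/20, 209/5]
= [47, 77, 42]

at x=1,y=1 over L1,L2,L3,L4:
L1 α=1/6: [185/6, 103/3, 121/6]
L2 α=1/7: [218/7, 293/7, 179/7]
L3 α=1/2: [505/14, 1385/14, 291/14]
L4 α=6/7: [16717/98, 15077/98, 14319/98]
→ [171, 154, 146]

at x=0,y=1 over L1,L2,L3,L4:
L1 α=1/5: [18, 113/5, 45]
L2 α=4/7: [138/7, 1079/35, 45]
L3 α=1/3: [1795/21, 7828/105, 182/3]
L4 α=1/2: [3139/42, 16543/210, 275/6]
= [75, 79, 46]

(0,1) stack=L1,L2,L3,L4,L7,L8; from [0,0,0]:
after L1 α=1/5: [18, 113/5, 45]
after L2 α=4/7: [138/7, 1079/35, 45]
after L3 α=1/3: [1795/21, 7828/105, 182/3]
after L4 α=1/2: [3139/42, 16543/210, 275/6]
after L7 α=1/3: [3307/63, 23578/315, 698/9]
after L8 α=3/4: [6709/252, 49837/315, 2723/36]
= [27, 158, 76]


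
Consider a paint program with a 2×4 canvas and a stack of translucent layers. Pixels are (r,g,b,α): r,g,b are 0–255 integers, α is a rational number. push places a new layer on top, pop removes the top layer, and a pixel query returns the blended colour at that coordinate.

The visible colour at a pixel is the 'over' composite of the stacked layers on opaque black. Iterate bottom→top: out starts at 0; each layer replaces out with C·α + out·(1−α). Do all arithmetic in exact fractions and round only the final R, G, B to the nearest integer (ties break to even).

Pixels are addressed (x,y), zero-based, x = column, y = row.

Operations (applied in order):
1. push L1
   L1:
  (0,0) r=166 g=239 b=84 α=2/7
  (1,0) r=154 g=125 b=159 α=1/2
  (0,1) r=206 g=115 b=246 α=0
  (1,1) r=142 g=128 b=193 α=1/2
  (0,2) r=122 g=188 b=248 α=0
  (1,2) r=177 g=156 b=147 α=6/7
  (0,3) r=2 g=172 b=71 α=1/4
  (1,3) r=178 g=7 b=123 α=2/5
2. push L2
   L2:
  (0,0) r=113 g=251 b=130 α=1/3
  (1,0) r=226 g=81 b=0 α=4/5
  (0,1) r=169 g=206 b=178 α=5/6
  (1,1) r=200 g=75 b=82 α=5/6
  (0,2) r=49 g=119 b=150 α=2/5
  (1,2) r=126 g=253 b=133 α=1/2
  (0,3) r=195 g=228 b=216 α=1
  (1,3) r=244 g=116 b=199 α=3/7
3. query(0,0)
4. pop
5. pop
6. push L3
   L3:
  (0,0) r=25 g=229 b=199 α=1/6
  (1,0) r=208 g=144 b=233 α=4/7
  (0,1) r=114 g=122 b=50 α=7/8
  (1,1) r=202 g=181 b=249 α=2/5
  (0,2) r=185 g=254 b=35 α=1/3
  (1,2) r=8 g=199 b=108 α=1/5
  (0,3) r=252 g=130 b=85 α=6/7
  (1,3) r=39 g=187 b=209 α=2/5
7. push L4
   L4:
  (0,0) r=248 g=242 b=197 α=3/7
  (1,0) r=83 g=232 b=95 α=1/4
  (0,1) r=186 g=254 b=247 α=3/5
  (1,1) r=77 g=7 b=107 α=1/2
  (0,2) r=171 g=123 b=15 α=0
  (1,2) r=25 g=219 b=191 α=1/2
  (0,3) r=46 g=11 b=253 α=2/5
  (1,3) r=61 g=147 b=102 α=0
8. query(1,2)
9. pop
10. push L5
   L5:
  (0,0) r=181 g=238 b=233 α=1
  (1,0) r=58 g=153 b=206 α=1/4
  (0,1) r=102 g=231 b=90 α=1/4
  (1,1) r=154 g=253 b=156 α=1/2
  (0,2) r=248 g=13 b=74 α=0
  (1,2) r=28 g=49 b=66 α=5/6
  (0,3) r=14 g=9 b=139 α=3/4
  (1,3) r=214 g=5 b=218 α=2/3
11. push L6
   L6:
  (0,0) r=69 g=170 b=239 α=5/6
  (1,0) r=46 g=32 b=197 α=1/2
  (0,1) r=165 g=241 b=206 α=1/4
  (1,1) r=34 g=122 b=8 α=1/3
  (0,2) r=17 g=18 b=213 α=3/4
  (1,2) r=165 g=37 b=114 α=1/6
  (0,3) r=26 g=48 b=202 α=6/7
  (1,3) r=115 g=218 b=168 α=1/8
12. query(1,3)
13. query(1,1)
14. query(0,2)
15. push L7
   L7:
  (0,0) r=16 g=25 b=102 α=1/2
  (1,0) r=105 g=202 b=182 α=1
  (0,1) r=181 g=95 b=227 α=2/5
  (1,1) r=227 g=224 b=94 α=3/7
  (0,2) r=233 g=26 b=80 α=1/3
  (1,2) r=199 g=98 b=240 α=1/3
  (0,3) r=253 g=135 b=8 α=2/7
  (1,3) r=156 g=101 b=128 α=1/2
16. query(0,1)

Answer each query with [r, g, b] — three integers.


query (0,0) [L1,L2] — begin 0,0,0
L1 α=2/7: [332/7, 478/7, 24]
L2 α=1/3: [485/7, 2713/21, 178/3]
rounded: [69, 129, 59]

at x=1,y=2 over L3,L4:
L3 α=1/5: [8/5, 199/5, 108/5]
L4 α=1/2: [133/10, 647/5, 1063/10]
= [13, 129, 106]

(1,3) stack=L3,L5,L6; from [0,0,0]:
+L3 (α=2/5) → [78/5, 374/5, 418/5]
+L5 (α=2/3) → [2218/15, 424/15, 866/5]
+L6 (α=1/8) → [17251/120, 3119/60, 3451/20]
= [144, 52, 173]

query (1,1) [L3,L5,L6] — begin 0,0,0
after L3 α=2/5: [404/5, 362/5, 498/5]
after L5 α=1/2: [587/5, 1627/10, 639/5]
after L6 α=1/3: [448/5, 2237/15, 1318/15]
= [90, 149, 88]

at x=0,y=2 over L3,L5,L6:
L3 α=1/3: [185/3, 254/3, 35/3]
L5 α=0: [185/3, 254/3, 35/3]
L6 α=3/4: [169/6, 104/3, 488/3]
= [28, 35, 163]

at x=0,y=1 over L3,L5,L6,L7:
after L3 α=7/8: [399/4, 427/4, 175/4]
after L5 α=1/4: [1605/16, 2205/16, 885/16]
after L6 α=1/4: [7455/64, 10471/64, 5951/64]
after L7 α=2/5: [45533/320, 43573/320, 46909/320]
→ [142, 136, 147]


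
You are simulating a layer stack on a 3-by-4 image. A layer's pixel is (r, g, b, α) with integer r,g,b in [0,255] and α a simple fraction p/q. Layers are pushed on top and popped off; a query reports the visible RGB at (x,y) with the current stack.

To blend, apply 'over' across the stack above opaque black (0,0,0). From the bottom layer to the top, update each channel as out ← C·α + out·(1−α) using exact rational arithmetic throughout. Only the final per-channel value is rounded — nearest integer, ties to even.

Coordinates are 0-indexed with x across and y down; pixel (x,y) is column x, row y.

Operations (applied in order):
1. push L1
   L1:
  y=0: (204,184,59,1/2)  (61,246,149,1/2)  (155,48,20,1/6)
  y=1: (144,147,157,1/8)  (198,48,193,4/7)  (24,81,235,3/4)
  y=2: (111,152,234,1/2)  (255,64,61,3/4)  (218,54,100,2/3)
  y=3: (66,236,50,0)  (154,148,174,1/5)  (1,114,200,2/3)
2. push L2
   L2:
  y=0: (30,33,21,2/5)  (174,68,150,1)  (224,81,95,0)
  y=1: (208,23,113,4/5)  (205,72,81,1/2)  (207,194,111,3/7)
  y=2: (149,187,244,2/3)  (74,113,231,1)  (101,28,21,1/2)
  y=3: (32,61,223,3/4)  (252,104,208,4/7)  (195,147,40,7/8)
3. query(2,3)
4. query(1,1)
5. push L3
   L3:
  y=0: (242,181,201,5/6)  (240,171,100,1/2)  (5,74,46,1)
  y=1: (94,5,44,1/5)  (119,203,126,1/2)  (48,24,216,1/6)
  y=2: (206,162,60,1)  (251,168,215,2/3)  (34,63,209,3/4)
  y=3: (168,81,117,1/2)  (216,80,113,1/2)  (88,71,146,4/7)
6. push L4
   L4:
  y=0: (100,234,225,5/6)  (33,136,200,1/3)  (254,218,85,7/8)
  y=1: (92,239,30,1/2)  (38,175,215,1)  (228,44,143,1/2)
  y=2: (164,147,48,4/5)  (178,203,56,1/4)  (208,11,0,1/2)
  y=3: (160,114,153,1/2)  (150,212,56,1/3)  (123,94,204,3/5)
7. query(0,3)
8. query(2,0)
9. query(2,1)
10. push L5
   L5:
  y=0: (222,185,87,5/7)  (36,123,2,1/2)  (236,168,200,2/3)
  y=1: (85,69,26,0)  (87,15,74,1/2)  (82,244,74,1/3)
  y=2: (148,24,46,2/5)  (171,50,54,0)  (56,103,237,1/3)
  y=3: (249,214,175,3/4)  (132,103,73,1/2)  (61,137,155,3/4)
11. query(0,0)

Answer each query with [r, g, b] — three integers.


query (2,3) [L1,L2] — begin 0,0,0
L1 α=2/3: [2/3, 76, 400/3]
L2 α=7/8: [4097/24, 1105/8, 155/3]
→ [171, 138, 52]

at x=1,y=1 over L1,L2:
L1 α=4/7: [792/7, 192/7, 772/7]
L2 α=1/2: [2227/14, 348/7, 1339/14]
rounded: [159, 50, 96]

query (0,3) [L1,L2,L3,L4] — begin 0,0,0
+L1 (α=0) → [0, 0, 0]
+L2 (α=3/4) → [24, 183/4, 669/4]
+L3 (α=1/2) → [96, 507/8, 1137/8]
+L4 (α=1/2) → [128, 1419/16, 2361/16]
→ [128, 89, 148]

(2,0) stack=L1,L2,L3,L4; from [0,0,0]:
L1 α=1/6: [155/6, 8, 10/3]
L2 α=0: [155/6, 8, 10/3]
L3 α=1: [5, 74, 46]
L4 α=7/8: [1783/8, 200, 641/8]
rounded: [223, 200, 80]

query (2,1) [L1,L2,L3,L4] — begin 0,0,0
L1 α=3/4: [18, 243/4, 705/4]
L2 α=3/7: [99, 825/7, 1038/7]
L3 α=1/6: [181/2, 1431/14, 1117/7]
L4 α=1/2: [637/4, 2047/28, 1059/7]
= [159, 73, 151]

query (0,0) [L1,L2,L3,L4,L5] — begin 0,0,0
L1 α=1/2: [102, 92, 59/2]
L2 α=2/5: [366/5, 342/5, 261/10]
L3 α=5/6: [3208/15, 4867/30, 3437/20]
L4 α=5/6: [5354/45, 39967/180, 25937/120]
L5 α=5/7: [60658/315, 123217/630, 52037/420]
→ [193, 196, 124]


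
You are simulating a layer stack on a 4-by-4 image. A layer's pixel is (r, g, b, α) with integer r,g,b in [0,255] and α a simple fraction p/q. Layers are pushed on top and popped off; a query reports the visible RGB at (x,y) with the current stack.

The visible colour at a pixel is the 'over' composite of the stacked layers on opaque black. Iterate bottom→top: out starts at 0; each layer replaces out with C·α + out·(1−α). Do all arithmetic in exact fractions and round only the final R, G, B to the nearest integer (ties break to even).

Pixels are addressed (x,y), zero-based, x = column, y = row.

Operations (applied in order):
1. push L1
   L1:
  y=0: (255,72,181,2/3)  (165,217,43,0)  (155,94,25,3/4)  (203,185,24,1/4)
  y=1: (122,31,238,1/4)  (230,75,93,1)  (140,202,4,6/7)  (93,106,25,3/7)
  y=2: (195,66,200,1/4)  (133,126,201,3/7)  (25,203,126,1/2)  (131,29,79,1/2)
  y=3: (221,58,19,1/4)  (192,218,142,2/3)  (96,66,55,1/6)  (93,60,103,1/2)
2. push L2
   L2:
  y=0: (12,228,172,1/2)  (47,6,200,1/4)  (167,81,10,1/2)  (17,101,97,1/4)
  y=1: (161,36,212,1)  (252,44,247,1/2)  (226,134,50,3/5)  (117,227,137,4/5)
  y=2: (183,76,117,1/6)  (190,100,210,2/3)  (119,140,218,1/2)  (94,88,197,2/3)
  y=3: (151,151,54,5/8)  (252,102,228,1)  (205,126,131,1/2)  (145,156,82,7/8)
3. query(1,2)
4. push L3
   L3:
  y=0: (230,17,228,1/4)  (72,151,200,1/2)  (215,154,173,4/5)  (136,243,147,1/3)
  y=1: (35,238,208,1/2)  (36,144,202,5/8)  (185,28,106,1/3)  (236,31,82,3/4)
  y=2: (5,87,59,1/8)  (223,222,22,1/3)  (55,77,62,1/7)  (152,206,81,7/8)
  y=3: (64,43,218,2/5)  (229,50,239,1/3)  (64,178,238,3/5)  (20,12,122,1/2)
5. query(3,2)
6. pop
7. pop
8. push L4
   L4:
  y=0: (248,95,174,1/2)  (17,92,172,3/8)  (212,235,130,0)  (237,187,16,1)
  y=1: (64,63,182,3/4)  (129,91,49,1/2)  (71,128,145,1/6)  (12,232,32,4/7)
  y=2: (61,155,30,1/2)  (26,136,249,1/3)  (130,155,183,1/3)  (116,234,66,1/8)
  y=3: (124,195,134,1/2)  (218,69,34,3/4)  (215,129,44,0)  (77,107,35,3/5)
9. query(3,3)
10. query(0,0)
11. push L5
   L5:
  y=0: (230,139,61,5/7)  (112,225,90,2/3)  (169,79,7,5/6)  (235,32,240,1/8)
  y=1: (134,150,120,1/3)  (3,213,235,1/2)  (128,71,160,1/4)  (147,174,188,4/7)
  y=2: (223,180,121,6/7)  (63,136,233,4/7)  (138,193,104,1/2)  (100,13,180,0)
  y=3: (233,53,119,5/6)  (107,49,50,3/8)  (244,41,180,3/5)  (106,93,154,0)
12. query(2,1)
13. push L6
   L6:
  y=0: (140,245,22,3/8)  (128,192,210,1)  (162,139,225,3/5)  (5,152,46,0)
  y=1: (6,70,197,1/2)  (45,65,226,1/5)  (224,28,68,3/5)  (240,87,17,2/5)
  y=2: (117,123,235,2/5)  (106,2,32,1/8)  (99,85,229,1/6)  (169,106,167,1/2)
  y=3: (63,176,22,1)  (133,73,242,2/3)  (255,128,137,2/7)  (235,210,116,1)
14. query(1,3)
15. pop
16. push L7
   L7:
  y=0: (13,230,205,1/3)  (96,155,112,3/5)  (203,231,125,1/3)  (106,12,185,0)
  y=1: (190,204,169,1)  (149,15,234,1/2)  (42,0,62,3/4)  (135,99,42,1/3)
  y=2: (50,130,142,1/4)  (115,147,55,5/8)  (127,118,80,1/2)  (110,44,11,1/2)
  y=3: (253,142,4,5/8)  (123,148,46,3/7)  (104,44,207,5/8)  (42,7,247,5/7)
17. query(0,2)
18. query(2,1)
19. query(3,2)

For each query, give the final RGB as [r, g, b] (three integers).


query (1,2) [L1,L2] — begin 0,0,0
after L1 α=3/7: [57, 54, 603/7]
after L2 α=2/3: [437/3, 254/3, 1181/7]
→ [146, 85, 169]

query (3,2) [L1,L2,L3] — begin 0,0,0
+L1 (α=1/2) → [131/2, 29/2, 79/2]
+L2 (α=2/3) → [169/2, 127/2, 289/2]
+L3 (α=7/8) → [2297/16, 3011/16, 1423/16]
= [144, 188, 89]

(3,3) stack=L1,L4; from [0,0,0]:
L1 α=1/2: [93/2, 30, 103/2]
L4 α=3/5: [324/5, 381/5, 208/5]
rounded: [65, 76, 42]

(0,0) stack=L1,L4; from [0,0,0]:
after L1 α=2/3: [170, 48, 362/3]
after L4 α=1/2: [209, 143/2, 442/3]
= [209, 72, 147]

query (2,1) [L1,L4,L5] — begin 0,0,0
+L1 (α=6/7) → [120, 1212/7, 24/7]
+L4 (α=1/6) → [671/6, 3478/21, 1135/42]
+L5 (α=1/4) → [927/8, 3975/28, 3375/56]
→ [116, 142, 60]

(1,3) stack=L1,L4,L5,L6; from [0,0,0]:
after L1 α=2/3: [128, 436/3, 284/3]
after L4 α=3/4: [391/2, 1057/12, 295/6]
after L5 α=3/8: [2597/16, 7049/96, 2375/48]
after L6 α=2/3: [6853/48, 21065/288, 25607/144]
= [143, 73, 178]

query (0,2) [L1,L4,L5,L7] — begin 0,0,0
L1 α=1/4: [195/4, 33/2, 50]
L4 α=1/2: [439/8, 343/4, 40]
L5 α=6/7: [11143/56, 4663/28, 766/7]
L7 α=1/4: [36229/224, 17629/112, 823/7]
→ [162, 157, 118]

(2,1) stack=L1,L4,L5,L7; from [0,0,0]:
L1 α=6/7: [120, 1212/7, 24/7]
L4 α=1/6: [671/6, 3478/21, 1135/42]
L5 α=1/4: [927/8, 3975/28, 3375/56]
L7 α=3/4: [1935/32, 3975/112, 13791/224]
= [60, 35, 62]

(3,2) stack=L1,L4,L5,L7; from [0,0,0]:
L1 α=1/2: [131/2, 29/2, 79/2]
L4 α=1/8: [1149/16, 671/16, 685/16]
L5 α=0: [1149/16, 671/16, 685/16]
L7 α=1/2: [2909/32, 1375/32, 861/32]
→ [91, 43, 27]


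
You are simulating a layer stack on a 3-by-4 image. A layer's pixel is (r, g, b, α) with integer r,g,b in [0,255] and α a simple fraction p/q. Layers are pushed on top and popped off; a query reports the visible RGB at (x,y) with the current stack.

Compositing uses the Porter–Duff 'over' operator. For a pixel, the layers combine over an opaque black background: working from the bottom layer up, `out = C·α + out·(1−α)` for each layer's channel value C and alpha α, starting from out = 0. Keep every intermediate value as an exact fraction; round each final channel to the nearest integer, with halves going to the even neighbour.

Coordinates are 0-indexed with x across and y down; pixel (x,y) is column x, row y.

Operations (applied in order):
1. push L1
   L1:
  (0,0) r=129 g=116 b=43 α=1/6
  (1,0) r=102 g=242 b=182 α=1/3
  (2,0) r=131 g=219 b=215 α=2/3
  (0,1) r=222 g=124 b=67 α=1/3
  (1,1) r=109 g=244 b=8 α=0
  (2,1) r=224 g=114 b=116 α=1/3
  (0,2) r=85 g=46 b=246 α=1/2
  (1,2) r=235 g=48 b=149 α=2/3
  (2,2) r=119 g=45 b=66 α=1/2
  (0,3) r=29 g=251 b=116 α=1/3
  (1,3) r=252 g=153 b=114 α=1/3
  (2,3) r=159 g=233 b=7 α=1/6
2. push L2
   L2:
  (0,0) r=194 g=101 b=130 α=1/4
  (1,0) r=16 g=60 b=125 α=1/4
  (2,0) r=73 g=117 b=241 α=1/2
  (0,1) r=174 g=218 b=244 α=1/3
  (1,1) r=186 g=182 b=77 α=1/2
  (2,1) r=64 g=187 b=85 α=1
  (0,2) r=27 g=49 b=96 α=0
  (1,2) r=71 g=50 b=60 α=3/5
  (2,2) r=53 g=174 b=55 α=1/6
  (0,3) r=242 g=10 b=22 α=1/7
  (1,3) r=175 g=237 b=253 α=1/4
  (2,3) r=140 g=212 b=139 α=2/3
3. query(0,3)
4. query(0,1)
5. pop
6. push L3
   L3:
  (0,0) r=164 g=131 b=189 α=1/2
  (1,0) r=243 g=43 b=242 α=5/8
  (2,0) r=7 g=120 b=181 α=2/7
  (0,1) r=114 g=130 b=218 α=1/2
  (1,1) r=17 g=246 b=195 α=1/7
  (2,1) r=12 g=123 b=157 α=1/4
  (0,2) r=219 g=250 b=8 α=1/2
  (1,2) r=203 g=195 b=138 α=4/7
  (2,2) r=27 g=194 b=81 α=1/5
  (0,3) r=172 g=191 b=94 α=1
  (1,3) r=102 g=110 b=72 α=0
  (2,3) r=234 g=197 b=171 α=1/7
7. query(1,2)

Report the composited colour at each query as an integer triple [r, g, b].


(0,3) stack=L1,L2; from [0,0,0]:
after L1 α=1/3: [29/3, 251/3, 116/3]
after L2 α=1/7: [300/7, 512/7, 254/7]
→ [43, 73, 36]

query (0,1) [L1,L2] — begin 0,0,0
+L1 (α=1/3) → [74, 124/3, 67/3]
+L2 (α=1/3) → [322/3, 902/9, 866/9]
→ [107, 100, 96]

(1,2) stack=L1,L3; from [0,0,0]:
L1 α=2/3: [470/3, 32, 298/3]
L3 α=4/7: [1282/7, 876/7, 850/7]
= [183, 125, 121]


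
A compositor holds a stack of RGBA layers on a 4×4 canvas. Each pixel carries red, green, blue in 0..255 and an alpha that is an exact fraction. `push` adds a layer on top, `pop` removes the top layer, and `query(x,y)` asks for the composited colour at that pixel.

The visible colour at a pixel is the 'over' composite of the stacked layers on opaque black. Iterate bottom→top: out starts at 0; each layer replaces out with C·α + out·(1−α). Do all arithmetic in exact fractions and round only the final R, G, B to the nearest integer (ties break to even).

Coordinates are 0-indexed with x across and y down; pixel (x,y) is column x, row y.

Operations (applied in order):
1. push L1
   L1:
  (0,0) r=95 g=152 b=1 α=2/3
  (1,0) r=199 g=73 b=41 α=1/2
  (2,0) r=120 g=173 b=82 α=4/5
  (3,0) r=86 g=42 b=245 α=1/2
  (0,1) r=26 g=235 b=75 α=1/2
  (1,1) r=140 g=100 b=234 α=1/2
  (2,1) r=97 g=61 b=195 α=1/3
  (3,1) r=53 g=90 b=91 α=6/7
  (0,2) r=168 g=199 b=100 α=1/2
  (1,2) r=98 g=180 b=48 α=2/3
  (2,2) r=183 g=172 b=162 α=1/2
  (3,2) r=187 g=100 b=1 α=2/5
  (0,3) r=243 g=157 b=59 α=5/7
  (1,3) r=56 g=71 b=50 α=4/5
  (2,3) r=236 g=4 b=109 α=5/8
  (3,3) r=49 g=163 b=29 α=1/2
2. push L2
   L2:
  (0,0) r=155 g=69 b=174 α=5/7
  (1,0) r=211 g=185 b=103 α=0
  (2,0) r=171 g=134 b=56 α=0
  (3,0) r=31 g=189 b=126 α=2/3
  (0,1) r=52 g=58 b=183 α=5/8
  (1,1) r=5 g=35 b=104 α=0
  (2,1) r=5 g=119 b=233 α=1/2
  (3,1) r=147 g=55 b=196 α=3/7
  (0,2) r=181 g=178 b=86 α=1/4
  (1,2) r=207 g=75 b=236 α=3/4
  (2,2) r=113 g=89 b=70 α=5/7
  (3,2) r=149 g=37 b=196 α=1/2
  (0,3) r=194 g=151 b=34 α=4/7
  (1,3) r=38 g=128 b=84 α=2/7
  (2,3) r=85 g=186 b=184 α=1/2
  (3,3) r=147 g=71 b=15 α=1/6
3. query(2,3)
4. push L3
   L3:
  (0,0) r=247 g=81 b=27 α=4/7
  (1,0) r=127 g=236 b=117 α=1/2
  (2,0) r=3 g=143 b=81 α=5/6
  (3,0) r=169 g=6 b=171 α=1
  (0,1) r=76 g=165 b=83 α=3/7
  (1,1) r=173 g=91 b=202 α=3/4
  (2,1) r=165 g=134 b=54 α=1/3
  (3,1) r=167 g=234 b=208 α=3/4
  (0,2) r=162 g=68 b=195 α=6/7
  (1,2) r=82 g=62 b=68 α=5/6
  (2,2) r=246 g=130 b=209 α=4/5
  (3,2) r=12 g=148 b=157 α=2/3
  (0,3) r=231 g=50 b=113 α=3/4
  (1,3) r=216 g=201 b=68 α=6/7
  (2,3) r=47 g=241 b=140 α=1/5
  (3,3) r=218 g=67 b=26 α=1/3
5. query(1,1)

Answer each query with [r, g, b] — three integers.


query (2,3) [L1,L2] — begin 0,0,0
after L1 α=5/8: [295/2, 5/2, 545/8]
after L2 α=1/2: [465/4, 377/4, 2017/16]
= [116, 94, 126]

(1,1) stack=L1,L2,L3; from [0,0,0]:
after L1 α=1/2: [70, 50, 117]
after L2 α=0: [70, 50, 117]
after L3 α=3/4: [589/4, 323/4, 723/4]
→ [147, 81, 181]


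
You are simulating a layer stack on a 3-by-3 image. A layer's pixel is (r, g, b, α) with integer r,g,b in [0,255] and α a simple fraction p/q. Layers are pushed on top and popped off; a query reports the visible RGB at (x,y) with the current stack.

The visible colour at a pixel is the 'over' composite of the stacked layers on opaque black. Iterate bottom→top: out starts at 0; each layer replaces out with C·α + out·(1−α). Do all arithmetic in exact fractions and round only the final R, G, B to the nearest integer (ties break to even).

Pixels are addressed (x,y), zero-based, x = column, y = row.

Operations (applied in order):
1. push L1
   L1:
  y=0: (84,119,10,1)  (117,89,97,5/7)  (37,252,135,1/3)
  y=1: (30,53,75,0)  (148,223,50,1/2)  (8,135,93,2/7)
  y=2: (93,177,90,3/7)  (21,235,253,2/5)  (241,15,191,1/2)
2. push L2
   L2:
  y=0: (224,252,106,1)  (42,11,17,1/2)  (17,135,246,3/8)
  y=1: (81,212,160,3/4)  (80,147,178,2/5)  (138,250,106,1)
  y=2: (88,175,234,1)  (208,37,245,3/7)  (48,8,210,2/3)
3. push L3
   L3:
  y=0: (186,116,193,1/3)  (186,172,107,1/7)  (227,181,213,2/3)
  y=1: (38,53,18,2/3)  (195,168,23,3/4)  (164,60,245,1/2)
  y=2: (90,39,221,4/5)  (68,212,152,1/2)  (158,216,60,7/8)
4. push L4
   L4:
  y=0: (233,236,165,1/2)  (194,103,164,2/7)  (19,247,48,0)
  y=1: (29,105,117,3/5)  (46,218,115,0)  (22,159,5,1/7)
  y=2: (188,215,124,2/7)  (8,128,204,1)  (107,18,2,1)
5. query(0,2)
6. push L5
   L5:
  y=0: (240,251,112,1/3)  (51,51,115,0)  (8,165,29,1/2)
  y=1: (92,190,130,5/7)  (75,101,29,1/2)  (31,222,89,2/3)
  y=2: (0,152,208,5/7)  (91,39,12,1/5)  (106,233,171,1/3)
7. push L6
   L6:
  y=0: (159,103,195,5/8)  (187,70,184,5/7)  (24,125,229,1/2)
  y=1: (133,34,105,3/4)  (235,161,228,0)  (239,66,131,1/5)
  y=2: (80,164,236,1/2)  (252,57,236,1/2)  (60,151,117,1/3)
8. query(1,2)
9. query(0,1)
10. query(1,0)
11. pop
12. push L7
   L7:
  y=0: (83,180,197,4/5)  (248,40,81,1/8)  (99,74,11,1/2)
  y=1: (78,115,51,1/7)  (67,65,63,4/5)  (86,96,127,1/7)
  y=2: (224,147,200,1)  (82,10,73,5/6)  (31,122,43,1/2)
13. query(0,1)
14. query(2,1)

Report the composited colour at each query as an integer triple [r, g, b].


query (0,2) [L1,L2,L3,L4] — begin 0,0,0
+L1 (α=3/7) → [279/7, 531/7, 270/7]
+L2 (α=1) → [88, 175, 234]
+L3 (α=4/5) → [448/5, 331/5, 1118/5]
+L4 (α=2/7) → [824/7, 761/7, 1366/7]
= [118, 109, 195]

query (1,2) [L1,L2,L3,L4,L5,L6] — begin 0,0,0
L1 α=2/5: [42/5, 94, 506/5]
L2 α=3/7: [3288/35, 487/7, 5699/35]
L3 α=1/2: [2834/35, 1971/14, 11019/70]
L4 α=1: [8, 128, 204]
L5 α=1/5: [123/5, 551/5, 828/5]
L6 α=1/2: [1383/10, 418/5, 1004/5]
rounded: [138, 84, 201]

at x=0,y=1 over L1,L2,L3,L4,L5,L6:
L1 α=0: [0, 0, 0]
L2 α=3/4: [243/4, 159, 120]
L3 α=2/3: [547/12, 265/3, 52]
L4 α=3/5: [1069/30, 295/3, 91]
L5 α=5/7: [7969/105, 3440/21, 832/7]
L6 α=3/4: [12466/105, 2791/42, 3037/28]
rounded: [119, 66, 108]

query (1,0) [L1,L2,L3,L4,L5,L6] — begin 0,0,0
L1 α=5/7: [585/7, 445/7, 485/7]
L2 α=1/2: [879/14, 261/7, 302/7]
L3 α=1/7: [3939/49, 2770/49, 2561/49]
L4 α=2/7: [38707/343, 23944/343, 28877/343]
L5 α=0: [38707/343, 23944/343, 28877/343]
L6 α=5/7: [398119/2401, 167938/2401, 373314/2401]
rounded: [166, 70, 155]

at x=0,y=1 over L1,L2,L3,L4,L5,L7:
+L1 (α=0) → [0, 0, 0]
+L2 (α=3/4) → [243/4, 159, 120]
+L3 (α=2/3) → [547/12, 265/3, 52]
+L4 (α=3/5) → [1069/30, 295/3, 91]
+L5 (α=5/7) → [7969/105, 3440/21, 832/7]
+L7 (α=1/7) → [18668/245, 7685/49, 5349/49]
rounded: [76, 157, 109]

query (2,1) [L1,L2,L3,L4,L5,L7] — begin 0,0,0
after L1 α=2/7: [16/7, 270/7, 186/7]
after L2 α=1: [138, 250, 106]
after L3 α=1/2: [151, 155, 351/2]
after L4 α=1/7: [928/7, 1089/7, 1058/7]
after L5 α=2/3: [454/7, 1399/7, 768/7]
after L7 α=1/7: [3326/49, 9066/49, 5497/49]
= [68, 185, 112]


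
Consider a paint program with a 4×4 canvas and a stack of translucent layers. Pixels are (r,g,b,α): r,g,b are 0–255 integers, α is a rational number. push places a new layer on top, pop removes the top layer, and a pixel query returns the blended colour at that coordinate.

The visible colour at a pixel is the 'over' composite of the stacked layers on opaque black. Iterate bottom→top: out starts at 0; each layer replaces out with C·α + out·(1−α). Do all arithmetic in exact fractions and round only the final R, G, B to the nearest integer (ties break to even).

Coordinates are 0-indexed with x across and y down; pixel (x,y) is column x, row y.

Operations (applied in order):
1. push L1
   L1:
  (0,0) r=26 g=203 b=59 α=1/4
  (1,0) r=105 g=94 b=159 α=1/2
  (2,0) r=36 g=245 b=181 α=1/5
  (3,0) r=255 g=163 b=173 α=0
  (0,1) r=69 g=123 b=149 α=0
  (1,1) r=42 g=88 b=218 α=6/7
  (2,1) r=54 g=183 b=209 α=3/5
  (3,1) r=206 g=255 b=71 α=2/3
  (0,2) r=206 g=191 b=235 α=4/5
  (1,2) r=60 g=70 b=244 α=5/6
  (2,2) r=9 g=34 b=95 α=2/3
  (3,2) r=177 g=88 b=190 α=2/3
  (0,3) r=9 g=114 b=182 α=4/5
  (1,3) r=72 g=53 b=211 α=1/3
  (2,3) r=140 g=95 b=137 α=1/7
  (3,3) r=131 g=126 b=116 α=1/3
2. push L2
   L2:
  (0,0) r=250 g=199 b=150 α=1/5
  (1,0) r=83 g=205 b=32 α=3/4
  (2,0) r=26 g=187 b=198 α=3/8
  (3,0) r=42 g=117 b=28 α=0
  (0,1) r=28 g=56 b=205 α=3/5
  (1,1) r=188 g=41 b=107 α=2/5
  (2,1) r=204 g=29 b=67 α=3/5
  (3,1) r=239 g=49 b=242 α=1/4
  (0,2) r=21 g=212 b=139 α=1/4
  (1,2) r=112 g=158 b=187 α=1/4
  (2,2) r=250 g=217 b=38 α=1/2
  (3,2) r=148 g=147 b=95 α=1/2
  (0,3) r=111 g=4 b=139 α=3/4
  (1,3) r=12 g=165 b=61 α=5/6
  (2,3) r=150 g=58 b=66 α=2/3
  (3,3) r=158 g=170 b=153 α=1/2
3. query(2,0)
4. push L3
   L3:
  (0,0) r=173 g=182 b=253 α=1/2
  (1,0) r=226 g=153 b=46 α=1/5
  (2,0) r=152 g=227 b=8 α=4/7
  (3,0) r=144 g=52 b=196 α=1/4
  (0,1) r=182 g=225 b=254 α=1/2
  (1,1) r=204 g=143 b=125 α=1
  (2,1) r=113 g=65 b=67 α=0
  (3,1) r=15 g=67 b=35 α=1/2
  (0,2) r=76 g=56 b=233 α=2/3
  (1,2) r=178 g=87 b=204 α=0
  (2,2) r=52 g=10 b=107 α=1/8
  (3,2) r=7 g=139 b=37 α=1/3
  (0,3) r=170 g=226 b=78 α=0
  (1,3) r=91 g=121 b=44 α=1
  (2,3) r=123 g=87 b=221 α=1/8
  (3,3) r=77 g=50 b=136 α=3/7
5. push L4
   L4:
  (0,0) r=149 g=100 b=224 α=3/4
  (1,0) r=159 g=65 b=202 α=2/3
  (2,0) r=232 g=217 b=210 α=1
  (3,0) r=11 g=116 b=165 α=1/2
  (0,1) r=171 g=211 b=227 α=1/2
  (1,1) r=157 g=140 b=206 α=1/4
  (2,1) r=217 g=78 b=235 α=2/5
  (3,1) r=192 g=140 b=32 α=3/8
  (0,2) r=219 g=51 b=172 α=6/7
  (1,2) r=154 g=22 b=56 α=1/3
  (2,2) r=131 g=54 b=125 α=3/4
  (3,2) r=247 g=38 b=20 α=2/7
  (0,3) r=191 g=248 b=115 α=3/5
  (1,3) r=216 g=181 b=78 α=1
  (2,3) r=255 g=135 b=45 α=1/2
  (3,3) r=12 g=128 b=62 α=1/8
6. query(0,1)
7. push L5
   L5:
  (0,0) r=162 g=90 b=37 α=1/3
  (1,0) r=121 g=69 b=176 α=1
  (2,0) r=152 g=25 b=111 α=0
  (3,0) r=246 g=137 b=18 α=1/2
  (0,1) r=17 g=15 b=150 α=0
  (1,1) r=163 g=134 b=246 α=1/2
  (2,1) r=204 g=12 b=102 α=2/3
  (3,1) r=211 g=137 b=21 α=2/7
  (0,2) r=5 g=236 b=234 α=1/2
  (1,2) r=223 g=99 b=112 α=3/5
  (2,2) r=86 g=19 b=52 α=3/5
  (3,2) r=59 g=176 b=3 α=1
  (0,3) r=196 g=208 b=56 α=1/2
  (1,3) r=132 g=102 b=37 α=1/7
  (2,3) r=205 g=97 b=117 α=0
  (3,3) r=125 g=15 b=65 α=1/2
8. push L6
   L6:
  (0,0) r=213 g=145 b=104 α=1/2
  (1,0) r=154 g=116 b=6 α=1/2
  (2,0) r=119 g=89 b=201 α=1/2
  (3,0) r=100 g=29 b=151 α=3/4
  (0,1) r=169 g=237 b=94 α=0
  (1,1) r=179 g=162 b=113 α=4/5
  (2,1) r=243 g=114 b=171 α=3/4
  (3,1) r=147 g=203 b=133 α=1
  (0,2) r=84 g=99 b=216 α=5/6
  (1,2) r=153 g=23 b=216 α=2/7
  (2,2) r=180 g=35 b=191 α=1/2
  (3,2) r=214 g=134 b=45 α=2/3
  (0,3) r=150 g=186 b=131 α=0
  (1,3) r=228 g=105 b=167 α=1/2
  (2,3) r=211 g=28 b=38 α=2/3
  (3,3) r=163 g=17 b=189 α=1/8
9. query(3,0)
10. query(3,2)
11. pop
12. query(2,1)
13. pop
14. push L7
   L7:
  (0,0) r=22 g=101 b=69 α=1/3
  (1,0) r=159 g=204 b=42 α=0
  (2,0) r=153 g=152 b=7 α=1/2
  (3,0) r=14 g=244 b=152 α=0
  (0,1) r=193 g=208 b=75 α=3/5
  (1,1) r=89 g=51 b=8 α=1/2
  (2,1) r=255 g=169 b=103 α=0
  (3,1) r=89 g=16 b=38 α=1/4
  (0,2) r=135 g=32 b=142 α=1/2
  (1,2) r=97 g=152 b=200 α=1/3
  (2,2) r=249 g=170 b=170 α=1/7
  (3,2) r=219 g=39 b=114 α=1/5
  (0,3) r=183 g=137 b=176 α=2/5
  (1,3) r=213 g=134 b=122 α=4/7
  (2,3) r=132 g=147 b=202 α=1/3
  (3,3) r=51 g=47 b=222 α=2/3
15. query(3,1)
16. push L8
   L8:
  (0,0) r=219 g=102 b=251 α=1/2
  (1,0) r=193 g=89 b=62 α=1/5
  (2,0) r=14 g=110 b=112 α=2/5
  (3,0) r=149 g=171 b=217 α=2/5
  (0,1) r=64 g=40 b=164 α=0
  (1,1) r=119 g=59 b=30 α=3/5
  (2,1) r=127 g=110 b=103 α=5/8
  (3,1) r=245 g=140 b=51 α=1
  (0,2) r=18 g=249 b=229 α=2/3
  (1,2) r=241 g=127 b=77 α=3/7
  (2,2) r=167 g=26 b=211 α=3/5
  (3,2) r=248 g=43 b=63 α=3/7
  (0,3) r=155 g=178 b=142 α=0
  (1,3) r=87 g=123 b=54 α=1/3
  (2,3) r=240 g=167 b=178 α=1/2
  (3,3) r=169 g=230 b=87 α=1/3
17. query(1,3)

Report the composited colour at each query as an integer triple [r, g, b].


query (2,0) [L1,L2] — begin 0,0,0
L1 α=1/5: [36/5, 49, 181/5]
L2 α=3/8: [57/4, 403/4, 775/8]
= [14, 101, 97]

at x=0,y=1 over L1,L2,L3,L4:
+L1 (α=0) → [0, 0, 0]
+L2 (α=3/5) → [84/5, 168/5, 123]
+L3 (α=1/2) → [497/5, 1293/10, 377/2]
+L4 (α=1/2) → [676/5, 3403/20, 831/4]
→ [135, 170, 208]

(3,0) stack=L1,L2,L3,L4,L5,L6; from [0,0,0]:
after L1 α=0: [0, 0, 0]
after L2 α=0: [0, 0, 0]
after L3 α=1/4: [36, 13, 49]
after L4 α=1/2: [47/2, 129/2, 107]
after L5 α=1/2: [539/4, 403/4, 125/2]
after L6 α=3/4: [1739/16, 751/16, 1031/8]
→ [109, 47, 129]

(3,2) stack=L1,L2,L3,L4,L5,L6; from [0,0,0]:
after L1 α=2/3: [118, 176/3, 380/3]
after L2 α=1/2: [133, 617/6, 665/6]
after L3 α=1/3: [91, 1034/9, 776/9]
after L4 α=2/7: [949/7, 5854/63, 4240/63]
after L5 α=1: [59, 176, 3]
after L6 α=2/3: [487/3, 148, 31]
= [162, 148, 31]

query (2,1) [L1,L2,L3,L4,L5] — begin 0,0,0
L1 α=3/5: [162/5, 549/5, 627/5]
L2 α=3/5: [3384/25, 1533/25, 2259/25]
L3 α=0: [3384/25, 1533/25, 2259/25]
L4 α=2/5: [21002/125, 8499/125, 18527/125]
L5 α=2/3: [72002/375, 3833/125, 44027/375]
→ [192, 31, 117]

query (3,1) [L1,L2,L3,L4,L7] — begin 0,0,0
+L1 (α=2/3) → [412/3, 170, 142/3]
+L2 (α=1/4) → [651/4, 559/4, 96]
+L3 (α=1/2) → [711/8, 827/8, 131/2]
+L4 (α=3/8) → [8163/64, 7495/64, 847/16]
+L7 (α=1/4) → [30185/256, 23509/256, 3149/64]
rounded: [118, 92, 49]

(1,3) stack=L1,L2,L3,L4,L7,L8; from [0,0,0]:
L1 α=1/3: [24, 53/3, 211/3]
L2 α=5/6: [14, 1264/9, 563/9]
L3 α=1: [91, 121, 44]
L4 α=1: [216, 181, 78]
L7 α=4/7: [1500/7, 1079/7, 722/7]
L8 α=1/3: [1203/7, 3019/21, 1822/21]
rounded: [172, 144, 87]
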